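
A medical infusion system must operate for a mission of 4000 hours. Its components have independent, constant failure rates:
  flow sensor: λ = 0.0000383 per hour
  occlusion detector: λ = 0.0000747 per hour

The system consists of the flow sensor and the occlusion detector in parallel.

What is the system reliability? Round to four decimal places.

R(flow sensor) = exp(−0.0000383 × 4000) = 0.857958
R(occlusion detector) = exp(−0.0000747 × 4000) = 0.741708
Parallel (flow sensor and occlusion detector): 1 − (1 − 0.857958)(1 − 0.741708) = 0.9633

0.9633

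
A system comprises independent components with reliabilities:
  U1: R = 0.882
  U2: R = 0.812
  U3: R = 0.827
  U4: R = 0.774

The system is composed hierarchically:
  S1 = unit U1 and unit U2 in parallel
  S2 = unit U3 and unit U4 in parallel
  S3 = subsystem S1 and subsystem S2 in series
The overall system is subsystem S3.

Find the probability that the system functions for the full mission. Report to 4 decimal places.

Parallel (U1 and U2): 1 − (1 − 0.882000)(1 − 0.812000) = 0.977816
Parallel (U3 and U4): 1 − (1 − 0.827000)(1 − 0.774000) = 0.960902
Series ([0.977816] and [0.960902]): 0.977816 × 0.960902 = 0.9396

0.9396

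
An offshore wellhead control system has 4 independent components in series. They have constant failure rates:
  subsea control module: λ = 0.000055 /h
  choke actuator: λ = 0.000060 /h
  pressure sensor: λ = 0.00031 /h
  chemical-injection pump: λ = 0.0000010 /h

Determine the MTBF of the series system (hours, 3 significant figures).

Series of exponential components: λ_sys = Σ λ_i
λ_sys = 0.000055 + 0.000060 + 0.00031 + 0.0000010 = 4.2600e-04 /h
MTBF = 1 / λ_sys = 2350 h

2350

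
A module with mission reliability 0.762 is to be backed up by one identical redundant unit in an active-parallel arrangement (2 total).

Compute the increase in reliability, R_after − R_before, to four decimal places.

0.1814

R_before = 0.762
R_after = 1 − (1 − 0.762)^2 = 0.9434
ΔR = 0.9434 − 0.762 = 0.1814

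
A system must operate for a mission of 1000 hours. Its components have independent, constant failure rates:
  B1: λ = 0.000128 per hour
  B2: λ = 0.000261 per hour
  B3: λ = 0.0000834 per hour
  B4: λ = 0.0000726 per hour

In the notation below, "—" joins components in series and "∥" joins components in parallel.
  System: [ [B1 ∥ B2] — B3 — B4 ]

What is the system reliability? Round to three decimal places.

R(B1) = exp(−0.000128 × 1000) = 0.87985
R(B2) = exp(−0.000261 × 1000) = 0.77028
R(B3) = exp(−0.0000834 × 1000) = 0.91998
R(B4) = exp(−0.0000726 × 1000) = 0.92997
Parallel (B1 and B2): 1 − (1 − 0.87985)(1 − 0.77028) = 0.97240
Series ([0.97240], B3, and B4): 0.97240 × 0.91998 × 0.92997 = 0.832

0.832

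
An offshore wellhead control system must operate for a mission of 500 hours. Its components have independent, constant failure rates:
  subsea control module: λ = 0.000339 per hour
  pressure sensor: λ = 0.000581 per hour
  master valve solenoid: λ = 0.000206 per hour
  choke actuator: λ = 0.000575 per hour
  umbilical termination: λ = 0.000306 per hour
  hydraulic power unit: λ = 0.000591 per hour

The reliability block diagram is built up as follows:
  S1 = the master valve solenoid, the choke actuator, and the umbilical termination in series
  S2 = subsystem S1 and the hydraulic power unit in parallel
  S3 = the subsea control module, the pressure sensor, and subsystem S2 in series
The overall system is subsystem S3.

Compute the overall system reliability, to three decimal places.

0.564

R(subsea control module) = exp(−0.000339 × 500) = 0.84409
R(pressure sensor) = exp(−0.000581 × 500) = 0.74789
R(master valve solenoid) = exp(−0.000206 × 500) = 0.90213
R(choke actuator) = exp(−0.000575 × 500) = 0.75014
R(umbilical termination) = exp(−0.000306 × 500) = 0.85813
R(hydraulic power unit) = exp(−0.000591 × 500) = 0.74416
Series (master valve solenoid, choke actuator, and umbilical termination): 0.90213 × 0.75014 × 0.85813 = 0.58072
Parallel ([0.58072] and hydraulic power unit): 1 − (1 − 0.58072)(1 − 0.74416) = 0.89273
Series (subsea control module, pressure sensor, and [0.89273]): 0.84409 × 0.74789 × 0.89273 = 0.564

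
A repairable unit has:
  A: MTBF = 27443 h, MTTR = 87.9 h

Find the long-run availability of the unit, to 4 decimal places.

A(A) = MTBF/(MTBF+MTTR) = 27443/(27443+87.9) = 0.9968

0.9968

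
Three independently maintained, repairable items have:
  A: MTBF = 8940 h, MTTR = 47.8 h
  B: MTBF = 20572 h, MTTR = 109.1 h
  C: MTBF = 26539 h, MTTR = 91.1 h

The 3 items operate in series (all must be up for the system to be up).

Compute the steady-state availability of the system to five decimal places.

A(A) = MTBF/(MTBF+MTTR) = 8940/(8940+47.8) = 0.994682
A(B) = MTBF/(MTBF+MTTR) = 20572/(20572+109.1) = 0.994725
A(C) = MTBF/(MTBF+MTTR) = 26539/(26539+91.1) = 0.996579
Series availability: 0.994682 × 0.994725 × 0.996579 = 0.98605

0.98605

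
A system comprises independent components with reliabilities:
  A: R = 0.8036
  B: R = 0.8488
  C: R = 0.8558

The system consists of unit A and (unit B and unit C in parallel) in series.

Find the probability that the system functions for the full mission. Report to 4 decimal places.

Parallel (B and C): 1 − (1 − 0.848800)(1 − 0.855800) = 0.978197
Series (A and [0.978197]): 0.803600 × 0.978197 = 0.7861

0.7861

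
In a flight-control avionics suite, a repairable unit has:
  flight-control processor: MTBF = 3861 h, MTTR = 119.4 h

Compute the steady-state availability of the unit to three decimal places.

A(flight-control processor) = MTBF/(MTBF+MTTR) = 3861/(3861+119.4) = 0.970

0.970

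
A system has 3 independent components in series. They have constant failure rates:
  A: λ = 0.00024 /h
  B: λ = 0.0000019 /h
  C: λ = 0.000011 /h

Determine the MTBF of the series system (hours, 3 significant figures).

3950

Series of exponential components: λ_sys = Σ λ_i
λ_sys = 0.00024 + 0.0000019 + 0.000011 = 2.5290e-04 /h
MTBF = 1 / λ_sys = 3950 h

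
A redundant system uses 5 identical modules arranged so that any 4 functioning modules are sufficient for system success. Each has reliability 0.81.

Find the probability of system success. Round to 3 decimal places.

0.758

R = Σ_{i=4}^{5} C(5,i) p^i (1−p)^{5−i} with p = 0.81
C(5,4)·0.81^4·0.19^1 = 0.40894
C(5,5)·0.81^5·0.19^0 = 0.34868
Sum = 0.758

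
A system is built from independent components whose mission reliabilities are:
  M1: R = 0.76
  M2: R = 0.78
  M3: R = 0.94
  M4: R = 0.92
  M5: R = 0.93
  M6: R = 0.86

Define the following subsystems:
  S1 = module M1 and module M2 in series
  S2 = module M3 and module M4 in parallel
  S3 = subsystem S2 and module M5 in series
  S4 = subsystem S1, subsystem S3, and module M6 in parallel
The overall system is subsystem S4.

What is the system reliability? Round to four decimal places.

0.9958

Series (M1 and M2): 0.760000 × 0.780000 = 0.592800
Parallel (M3 and M4): 1 − (1 − 0.940000)(1 − 0.920000) = 0.995200
Series ([0.995200] and M5): 0.995200 × 0.930000 = 0.925536
Parallel ([0.592800], [0.925536], and M6): 1 − (1 − 0.592800)(1 − 0.925536)(1 − 0.860000) = 0.9958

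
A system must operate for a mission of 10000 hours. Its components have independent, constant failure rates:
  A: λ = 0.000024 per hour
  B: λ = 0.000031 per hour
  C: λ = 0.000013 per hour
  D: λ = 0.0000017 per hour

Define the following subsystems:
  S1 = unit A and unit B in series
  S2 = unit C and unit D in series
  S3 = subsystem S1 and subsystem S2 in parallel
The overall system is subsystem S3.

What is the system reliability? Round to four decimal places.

R(A) = exp(−0.000024 × 10000) = 0.786628
R(B) = exp(−0.000031 × 10000) = 0.733447
R(C) = exp(−0.000013 × 10000) = 0.878095
R(D) = exp(−0.0000017 × 10000) = 0.983144
Series (A and B): 0.786628 × 0.733447 = 0.576950
Series (C and D): 0.878095 × 0.983144 = 0.863294
Parallel ([0.576950] and [0.863294]): 1 − (1 − 0.576950)(1 − 0.863294) = 0.9422

0.9422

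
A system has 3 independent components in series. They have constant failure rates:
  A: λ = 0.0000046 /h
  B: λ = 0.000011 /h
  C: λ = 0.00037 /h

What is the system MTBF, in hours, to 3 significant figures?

2590

Series of exponential components: λ_sys = Σ λ_i
λ_sys = 0.0000046 + 0.000011 + 0.00037 = 3.8560e-04 /h
MTBF = 1 / λ_sys = 2590 h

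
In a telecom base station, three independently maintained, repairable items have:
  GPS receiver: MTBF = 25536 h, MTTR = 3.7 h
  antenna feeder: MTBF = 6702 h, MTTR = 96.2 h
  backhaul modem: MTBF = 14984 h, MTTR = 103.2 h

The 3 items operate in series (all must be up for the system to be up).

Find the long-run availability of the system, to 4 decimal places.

0.9790

A(GPS receiver) = MTBF/(MTBF+MTTR) = 25536/(25536+3.7) = 0.999855
A(antenna feeder) = MTBF/(MTBF+MTTR) = 6702/(6702+96.2) = 0.985849
A(backhaul modem) = MTBF/(MTBF+MTTR) = 14984/(14984+103.2) = 0.993160
Series availability: 0.999855 × 0.985849 × 0.993160 = 0.9790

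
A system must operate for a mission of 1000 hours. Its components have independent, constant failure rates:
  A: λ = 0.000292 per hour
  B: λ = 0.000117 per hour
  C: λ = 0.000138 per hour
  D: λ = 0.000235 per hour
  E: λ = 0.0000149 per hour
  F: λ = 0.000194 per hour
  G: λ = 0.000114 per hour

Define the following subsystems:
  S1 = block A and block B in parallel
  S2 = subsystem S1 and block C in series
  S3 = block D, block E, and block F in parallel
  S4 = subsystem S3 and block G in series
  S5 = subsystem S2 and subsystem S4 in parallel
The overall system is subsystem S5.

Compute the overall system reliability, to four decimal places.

0.9834

R(A) = exp(−0.000292 × 1000) = 0.746769
R(B) = exp(−0.000117 × 1000) = 0.889585
R(C) = exp(−0.000138 × 1000) = 0.871099
R(D) = exp(−0.000235 × 1000) = 0.790571
R(E) = exp(−0.0000149 × 1000) = 0.985210
R(F) = exp(−0.000194 × 1000) = 0.823658
R(G) = exp(−0.000114 × 1000) = 0.892258
Parallel (A and B): 1 − (1 − 0.746769)(1 − 0.889585) = 0.972039
Series ([0.972039] and C): 0.972039 × 0.871099 = 0.846742
Parallel (D, E, and F): 1 − (1 − 0.790571)(1 − 0.985210)(1 − 0.823658) = 0.999454
Series ([0.999454] and G): 0.999454 × 0.892258 = 0.891771
Parallel ([0.846742] and [0.891771]): 1 − (1 − 0.846742)(1 − 0.891771) = 0.9834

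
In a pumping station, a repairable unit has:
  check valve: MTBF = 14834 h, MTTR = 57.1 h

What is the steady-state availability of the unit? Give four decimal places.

0.9962

A(check valve) = MTBF/(MTBF+MTTR) = 14834/(14834+57.1) = 0.9962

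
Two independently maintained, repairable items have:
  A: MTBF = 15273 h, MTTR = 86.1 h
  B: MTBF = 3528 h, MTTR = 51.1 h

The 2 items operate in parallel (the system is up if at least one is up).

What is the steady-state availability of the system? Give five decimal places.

A(A) = MTBF/(MTBF+MTTR) = 15273/(15273+86.1) = 0.994394
A(B) = MTBF/(MTBF+MTTR) = 3528/(3528+51.1) = 0.985723
Parallel availability: 1 − (1 − 0.994394)(1 − 0.985723) = 0.99992

0.99992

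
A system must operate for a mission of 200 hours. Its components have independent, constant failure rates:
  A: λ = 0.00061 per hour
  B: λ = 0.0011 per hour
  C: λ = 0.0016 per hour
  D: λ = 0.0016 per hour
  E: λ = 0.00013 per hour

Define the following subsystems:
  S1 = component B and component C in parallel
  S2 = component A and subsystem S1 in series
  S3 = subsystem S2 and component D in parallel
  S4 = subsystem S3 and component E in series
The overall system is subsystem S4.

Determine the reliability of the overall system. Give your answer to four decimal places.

0.9309

R(A) = exp(−0.00061 × 200) = 0.885148
R(B) = exp(−0.0011 × 200) = 0.802519
R(C) = exp(−0.0016 × 200) = 0.726149
R(D) = exp(−0.0016 × 200) = 0.726149
R(E) = exp(−0.00013 × 200) = 0.974335
Parallel (B and C): 1 − (1 − 0.802519)(1 − 0.726149) = 0.945920
Series (A and [0.945920]): 0.885148 × 0.945920 = 0.837279
Parallel ([0.837279] and D): 1 − (1 − 0.837279)(1 − 0.726149) = 0.955439
Series ([0.955439] and E): 0.955439 × 0.974335 = 0.9309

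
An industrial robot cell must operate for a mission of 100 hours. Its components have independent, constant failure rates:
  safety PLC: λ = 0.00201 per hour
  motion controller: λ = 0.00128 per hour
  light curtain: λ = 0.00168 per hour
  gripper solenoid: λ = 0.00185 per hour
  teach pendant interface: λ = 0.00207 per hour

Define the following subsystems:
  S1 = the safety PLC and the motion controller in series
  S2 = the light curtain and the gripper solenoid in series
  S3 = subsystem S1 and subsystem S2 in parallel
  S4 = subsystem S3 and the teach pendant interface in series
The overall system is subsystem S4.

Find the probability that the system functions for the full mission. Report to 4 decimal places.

0.7452

R(safety PLC) = exp(−0.00201 × 100) = 0.817912
R(motion controller) = exp(−0.00128 × 100) = 0.879853
R(light curtain) = exp(−0.00168 × 100) = 0.845354
R(gripper solenoid) = exp(−0.00185 × 100) = 0.831104
R(teach pendant interface) = exp(−0.00207 × 100) = 0.813020
Series (safety PLC and motion controller): 0.817912 × 0.879853 = 0.719642
Series (light curtain and gripper solenoid): 0.845354 × 0.831104 = 0.702577
Parallel ([0.719642] and [0.702577]): 1 − (1 − 0.719642)(1 − 0.702577) = 0.916615
Series ([0.916615] and teach pendant interface): 0.916615 × 0.813020 = 0.7452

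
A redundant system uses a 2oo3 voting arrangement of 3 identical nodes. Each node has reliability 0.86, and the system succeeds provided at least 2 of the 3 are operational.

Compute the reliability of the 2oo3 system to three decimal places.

R = Σ_{i=2}^{3} C(3,i) p^i (1−p)^{3−i} with p = 0.86
C(3,2)·0.86^2·0.14^1 = 0.31063
C(3,3)·0.86^3·0.14^0 = 0.63606
Sum = 0.947

0.947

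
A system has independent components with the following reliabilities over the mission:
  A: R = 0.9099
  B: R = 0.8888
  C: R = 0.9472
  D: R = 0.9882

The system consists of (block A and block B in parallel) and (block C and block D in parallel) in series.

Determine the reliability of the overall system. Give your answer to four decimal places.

Parallel (A and B): 1 − (1 − 0.909900)(1 − 0.888800) = 0.989981
Parallel (C and D): 1 − (1 − 0.947200)(1 − 0.988200) = 0.999377
Series ([0.989981] and [0.999377]): 0.989981 × 0.999377 = 0.9894

0.9894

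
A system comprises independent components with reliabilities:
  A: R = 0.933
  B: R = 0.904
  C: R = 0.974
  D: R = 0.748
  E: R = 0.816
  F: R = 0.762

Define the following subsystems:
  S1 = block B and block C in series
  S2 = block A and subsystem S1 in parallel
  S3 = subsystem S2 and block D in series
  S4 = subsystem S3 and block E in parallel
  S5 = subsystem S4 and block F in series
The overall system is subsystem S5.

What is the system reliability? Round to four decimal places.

Series (B and C): 0.904000 × 0.974000 = 0.880496
Parallel (A and [0.880496]): 1 − (1 − 0.933000)(1 − 0.880496) = 0.991993
Series ([0.991993] and D): 0.991993 × 0.748000 = 0.742011
Parallel ([0.742011] and E): 1 − (1 − 0.742011)(1 − 0.816000) = 0.952530
Series ([0.952530] and F): 0.952530 × 0.762000 = 0.7258

0.7258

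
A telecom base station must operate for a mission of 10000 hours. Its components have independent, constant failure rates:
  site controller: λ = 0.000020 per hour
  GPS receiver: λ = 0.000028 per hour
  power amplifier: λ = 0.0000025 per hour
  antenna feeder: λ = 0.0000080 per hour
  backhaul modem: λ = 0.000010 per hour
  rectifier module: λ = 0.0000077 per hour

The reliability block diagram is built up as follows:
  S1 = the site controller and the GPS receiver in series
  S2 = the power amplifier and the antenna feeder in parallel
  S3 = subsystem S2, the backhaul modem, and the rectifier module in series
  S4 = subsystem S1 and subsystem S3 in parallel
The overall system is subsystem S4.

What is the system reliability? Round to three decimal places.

R(site controller) = exp(−0.000020 × 10000) = 0.81873
R(GPS receiver) = exp(−0.000028 × 10000) = 0.75578
R(power amplifier) = exp(−0.0000025 × 10000) = 0.97531
R(antenna feeder) = exp(−0.0000080 × 10000) = 0.92312
R(backhaul modem) = exp(−0.000010 × 10000) = 0.90484
R(rectifier module) = exp(−0.0000077 × 10000) = 0.92589
Series (site controller and GPS receiver): 0.81873 × 0.75578 = 0.61878
Parallel (power amplifier and antenna feeder): 1 − (1 − 0.97531)(1 − 0.92312) = 0.99810
Series ([0.99810], backhaul modem, and rectifier module): 0.99810 × 0.90484 × 0.92589 = 0.83619
Parallel ([0.61878] and [0.83619]): 1 − (1 − 0.61878)(1 − 0.83619) = 0.938

0.938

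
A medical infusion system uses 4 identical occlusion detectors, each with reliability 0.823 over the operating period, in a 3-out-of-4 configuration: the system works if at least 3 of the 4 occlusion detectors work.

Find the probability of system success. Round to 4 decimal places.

0.8534

R = Σ_{i=3}^{4} C(4,i) p^i (1−p)^{4−i} with p = 0.823
C(4,3)·0.823^3·0.177^1 = 0.394669
C(4,4)·0.823^4·0.177^0 = 0.458775
Sum = 0.8534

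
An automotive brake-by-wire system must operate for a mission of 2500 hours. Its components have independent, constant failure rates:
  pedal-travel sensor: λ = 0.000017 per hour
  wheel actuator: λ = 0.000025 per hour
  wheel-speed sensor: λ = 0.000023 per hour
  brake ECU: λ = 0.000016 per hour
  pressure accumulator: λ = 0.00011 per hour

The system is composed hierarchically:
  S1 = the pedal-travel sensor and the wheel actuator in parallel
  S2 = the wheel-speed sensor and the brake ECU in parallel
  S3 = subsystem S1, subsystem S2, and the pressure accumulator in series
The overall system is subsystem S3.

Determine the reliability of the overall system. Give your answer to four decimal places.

0.7560

R(pedal-travel sensor) = exp(−0.000017 × 2500) = 0.958390
R(wheel actuator) = exp(−0.000025 × 2500) = 0.939413
R(wheel-speed sensor) = exp(−0.000023 × 2500) = 0.944122
R(brake ECU) = exp(−0.000016 × 2500) = 0.960789
R(pressure accumulator) = exp(−0.00011 × 2500) = 0.759572
Parallel (pedal-travel sensor and wheel actuator): 1 − (1 − 0.958390)(1 − 0.939413) = 0.997479
Parallel (wheel-speed sensor and brake ECU): 1 − (1 − 0.944122)(1 − 0.960789) = 0.997809
Series ([0.997479], [0.997809], and pressure accumulator): 0.997479 × 0.997809 × 0.759572 = 0.7560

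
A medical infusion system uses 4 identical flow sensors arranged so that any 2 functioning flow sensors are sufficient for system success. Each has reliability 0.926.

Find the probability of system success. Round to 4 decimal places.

0.9985

R = Σ_{i=2}^{4} C(4,i) p^i (1−p)^{4−i} with p = 0.926
C(4,2)·0.926^2·0.074^2 = 0.028173
C(4,3)·0.926^3·0.074^1 = 0.235031
C(4,4)·0.926^4·0.074^0 = 0.735265
Sum = 0.9985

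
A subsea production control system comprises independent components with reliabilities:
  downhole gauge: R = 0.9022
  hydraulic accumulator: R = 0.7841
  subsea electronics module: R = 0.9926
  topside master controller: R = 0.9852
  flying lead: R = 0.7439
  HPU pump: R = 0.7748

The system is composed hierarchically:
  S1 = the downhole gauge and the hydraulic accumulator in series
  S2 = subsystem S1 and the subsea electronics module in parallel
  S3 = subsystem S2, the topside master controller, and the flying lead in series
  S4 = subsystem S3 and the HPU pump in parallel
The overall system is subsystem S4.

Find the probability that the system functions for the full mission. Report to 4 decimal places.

Series (downhole gauge and hydraulic accumulator): 0.902200 × 0.784100 = 0.707415
Parallel ([0.707415] and subsea electronics module): 1 − (1 − 0.707415)(1 − 0.992600) = 0.997835
Series ([0.997835], topside master controller, and flying lead): 0.997835 × 0.985200 × 0.743900 = 0.731304
Parallel ([0.731304] and HPU pump): 1 − (1 − 0.731304)(1 − 0.774800) = 0.9395

0.9395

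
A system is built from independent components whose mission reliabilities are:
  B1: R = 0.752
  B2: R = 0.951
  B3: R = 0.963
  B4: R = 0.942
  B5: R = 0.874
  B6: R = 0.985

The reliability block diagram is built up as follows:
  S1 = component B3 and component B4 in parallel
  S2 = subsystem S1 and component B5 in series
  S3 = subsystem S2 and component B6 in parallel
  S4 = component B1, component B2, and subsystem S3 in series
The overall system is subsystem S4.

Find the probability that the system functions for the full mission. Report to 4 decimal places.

0.7138

Parallel (B3 and B4): 1 − (1 − 0.963000)(1 − 0.942000) = 0.997854
Series ([0.997854] and B5): 0.997854 × 0.874000 = 0.872124
Parallel ([0.872124] and B6): 1 − (1 − 0.872124)(1 − 0.985000) = 0.998082
Series (B1, B2, and [0.998082]): 0.752000 × 0.951000 × 0.998082 = 0.7138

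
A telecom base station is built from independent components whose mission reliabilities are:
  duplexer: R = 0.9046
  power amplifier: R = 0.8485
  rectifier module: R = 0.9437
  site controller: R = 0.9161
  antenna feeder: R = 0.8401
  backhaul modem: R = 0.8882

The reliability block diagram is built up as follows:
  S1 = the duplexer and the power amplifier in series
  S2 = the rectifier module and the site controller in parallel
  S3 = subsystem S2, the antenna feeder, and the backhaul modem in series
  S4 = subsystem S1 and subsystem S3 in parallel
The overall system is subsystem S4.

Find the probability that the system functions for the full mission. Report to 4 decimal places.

Series (duplexer and power amplifier): 0.904600 × 0.848500 = 0.767553
Parallel (rectifier module and site controller): 1 − (1 − 0.943700)(1 − 0.916100) = 0.995276
Series ([0.995276], antenna feeder, and backhaul modem): 0.995276 × 0.840100 × 0.888200 = 0.742652
Parallel ([0.767553] and [0.742652]): 1 − (1 − 0.767553)(1 − 0.742652) = 0.9402

0.9402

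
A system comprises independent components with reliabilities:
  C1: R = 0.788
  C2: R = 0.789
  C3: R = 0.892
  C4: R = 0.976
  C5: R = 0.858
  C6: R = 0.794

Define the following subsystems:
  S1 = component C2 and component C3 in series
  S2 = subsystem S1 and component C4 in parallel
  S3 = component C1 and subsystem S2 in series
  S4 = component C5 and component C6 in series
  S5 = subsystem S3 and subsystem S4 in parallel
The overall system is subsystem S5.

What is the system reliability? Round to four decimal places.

Series (C2 and C3): 0.789000 × 0.892000 = 0.703788
Parallel ([0.703788] and C4): 1 − (1 − 0.703788)(1 − 0.976000) = 0.992891
Series (C1 and [0.992891]): 0.788000 × 0.992891 = 0.782398
Series (C5 and C6): 0.858000 × 0.794000 = 0.681252
Parallel ([0.782398] and [0.681252]): 1 − (1 − 0.782398)(1 − 0.681252) = 0.9306

0.9306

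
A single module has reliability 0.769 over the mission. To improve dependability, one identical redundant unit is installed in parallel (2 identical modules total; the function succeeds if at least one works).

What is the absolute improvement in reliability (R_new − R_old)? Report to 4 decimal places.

R_before = 0.769
R_after = 1 − (1 − 0.769)^2 = 0.9466
ΔR = 0.9466 − 0.769 = 0.1776

0.1776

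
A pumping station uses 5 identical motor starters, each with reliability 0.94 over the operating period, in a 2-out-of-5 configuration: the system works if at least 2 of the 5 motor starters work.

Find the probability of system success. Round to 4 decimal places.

0.9999

R = Σ_{i=2}^{5} C(5,i) p^i (1−p)^{5−i} with p = 0.94
C(5,2)·0.94^2·0.06^3 = 0.001909
C(5,3)·0.94^3·0.06^2 = 0.029901
C(5,4)·0.94^4·0.06^1 = 0.234225
C(5,5)·0.94^5·0.06^0 = 0.733904
Sum = 0.9999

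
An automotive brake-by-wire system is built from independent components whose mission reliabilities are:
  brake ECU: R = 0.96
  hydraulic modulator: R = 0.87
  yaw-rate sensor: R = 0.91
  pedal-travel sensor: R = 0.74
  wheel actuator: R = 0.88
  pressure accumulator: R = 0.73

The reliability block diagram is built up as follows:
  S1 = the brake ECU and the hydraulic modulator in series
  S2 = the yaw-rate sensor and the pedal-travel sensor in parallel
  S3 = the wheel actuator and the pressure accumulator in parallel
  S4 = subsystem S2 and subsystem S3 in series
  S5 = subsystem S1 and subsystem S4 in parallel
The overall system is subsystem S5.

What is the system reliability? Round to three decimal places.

Series (brake ECU and hydraulic modulator): 0.96000 × 0.87000 = 0.83520
Parallel (yaw-rate sensor and pedal-travel sensor): 1 − (1 − 0.91000)(1 − 0.74000) = 0.97660
Parallel (wheel actuator and pressure accumulator): 1 − (1 − 0.88000)(1 − 0.73000) = 0.96760
Series ([0.97660] and [0.96760]): 0.97660 × 0.96760 = 0.94496
Parallel ([0.83520] and [0.94496]): 1 − (1 − 0.83520)(1 − 0.94496) = 0.991

0.991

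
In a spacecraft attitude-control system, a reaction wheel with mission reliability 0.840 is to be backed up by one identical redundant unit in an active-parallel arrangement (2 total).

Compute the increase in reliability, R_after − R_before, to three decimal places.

R_before = 0.840
R_after = 1 − (1 − 0.840)^2 = 0.974
ΔR = 0.974 − 0.840 = 0.134

0.134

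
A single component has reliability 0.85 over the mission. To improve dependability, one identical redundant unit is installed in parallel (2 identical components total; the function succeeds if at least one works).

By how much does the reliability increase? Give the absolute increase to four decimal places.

R_before = 0.85
R_after = 1 − (1 − 0.85)^2 = 0.9775
ΔR = 0.9775 − 0.85 = 0.1275

0.1275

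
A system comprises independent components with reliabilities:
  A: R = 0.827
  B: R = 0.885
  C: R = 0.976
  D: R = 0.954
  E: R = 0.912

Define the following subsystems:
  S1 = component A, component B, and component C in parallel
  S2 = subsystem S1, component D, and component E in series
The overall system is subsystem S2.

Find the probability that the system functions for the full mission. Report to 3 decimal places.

Parallel (A, B, and C): 1 − (1 − 0.82700)(1 − 0.88500)(1 − 0.97600) = 0.99952
Series ([0.99952], D, and E): 0.99952 × 0.95400 × 0.91200 = 0.870

0.870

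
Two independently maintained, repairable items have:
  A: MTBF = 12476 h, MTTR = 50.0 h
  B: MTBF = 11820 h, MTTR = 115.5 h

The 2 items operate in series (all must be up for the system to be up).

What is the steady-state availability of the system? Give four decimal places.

A(A) = MTBF/(MTBF+MTTR) = 12476/(12476+50.0) = 0.996008
A(B) = MTBF/(MTBF+MTTR) = 11820/(11820+115.5) = 0.990323
Series availability: 0.996008 × 0.990323 = 0.9864

0.9864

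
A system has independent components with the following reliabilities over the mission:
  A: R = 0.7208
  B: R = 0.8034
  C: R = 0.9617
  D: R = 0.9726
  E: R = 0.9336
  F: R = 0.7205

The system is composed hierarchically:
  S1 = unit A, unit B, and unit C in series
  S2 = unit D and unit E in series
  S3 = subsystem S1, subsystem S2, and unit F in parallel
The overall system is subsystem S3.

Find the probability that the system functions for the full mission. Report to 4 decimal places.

0.9886

Series (A, B, and C): 0.720800 × 0.803400 × 0.961700 = 0.556912
Series (D and E): 0.972600 × 0.933600 = 0.908019
Parallel ([0.556912], [0.908019], and F): 1 − (1 − 0.556912)(1 − 0.908019)(1 − 0.720500) = 0.9886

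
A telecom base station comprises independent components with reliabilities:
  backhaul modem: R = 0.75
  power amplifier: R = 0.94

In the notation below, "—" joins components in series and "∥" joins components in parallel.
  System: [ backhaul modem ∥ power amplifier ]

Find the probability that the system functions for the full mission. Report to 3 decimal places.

0.985

Parallel (backhaul modem and power amplifier): 1 − (1 − 0.75000)(1 − 0.94000) = 0.985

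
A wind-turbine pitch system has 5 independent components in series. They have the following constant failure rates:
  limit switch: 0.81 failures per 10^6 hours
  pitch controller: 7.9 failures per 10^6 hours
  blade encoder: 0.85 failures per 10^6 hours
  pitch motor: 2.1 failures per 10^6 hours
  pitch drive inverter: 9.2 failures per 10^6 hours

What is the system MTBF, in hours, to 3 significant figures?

Series of exponential components: λ_sys = Σ λ_i
λ_sys = 0.00000081 + 0.0000079 + 0.00000085 + 0.0000021 + 0.0000092 = 2.0860e-05 /h
MTBF = 1 / λ_sys = 47900 h

47900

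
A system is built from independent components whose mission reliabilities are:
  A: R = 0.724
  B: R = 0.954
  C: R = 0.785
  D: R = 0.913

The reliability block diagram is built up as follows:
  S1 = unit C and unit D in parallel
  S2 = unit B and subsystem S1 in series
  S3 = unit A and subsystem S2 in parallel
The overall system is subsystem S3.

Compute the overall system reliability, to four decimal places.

0.9824

Parallel (C and D): 1 − (1 − 0.785000)(1 − 0.913000) = 0.981295
Series (B and [0.981295]): 0.954000 × 0.981295 = 0.936155
Parallel (A and [0.936155]): 1 − (1 − 0.724000)(1 − 0.936155) = 0.9824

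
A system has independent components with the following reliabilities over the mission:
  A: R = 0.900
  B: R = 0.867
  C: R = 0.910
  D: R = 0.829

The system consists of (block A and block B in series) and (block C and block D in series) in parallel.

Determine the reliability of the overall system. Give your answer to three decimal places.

Series (A and B): 0.90000 × 0.86700 = 0.78030
Series (C and D): 0.91000 × 0.82900 = 0.75439
Parallel ([0.78030] and [0.75439]): 1 − (1 − 0.78030)(1 − 0.75439) = 0.946

0.946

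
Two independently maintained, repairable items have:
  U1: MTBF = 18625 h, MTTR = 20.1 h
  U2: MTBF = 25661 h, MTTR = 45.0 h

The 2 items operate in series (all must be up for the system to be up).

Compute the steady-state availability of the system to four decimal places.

0.9972

A(U1) = MTBF/(MTBF+MTTR) = 18625/(18625+20.1) = 0.998922
A(U2) = MTBF/(MTBF+MTTR) = 25661/(25661+45.0) = 0.998249
Series availability: 0.998922 × 0.998249 = 0.9972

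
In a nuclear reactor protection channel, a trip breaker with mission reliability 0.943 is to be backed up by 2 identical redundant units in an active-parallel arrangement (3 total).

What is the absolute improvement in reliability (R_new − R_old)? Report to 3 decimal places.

0.057

R_before = 0.943
R_after = 1 − (1 − 0.943)^3 = 1.000
ΔR = 1.000 − 0.943 = 0.057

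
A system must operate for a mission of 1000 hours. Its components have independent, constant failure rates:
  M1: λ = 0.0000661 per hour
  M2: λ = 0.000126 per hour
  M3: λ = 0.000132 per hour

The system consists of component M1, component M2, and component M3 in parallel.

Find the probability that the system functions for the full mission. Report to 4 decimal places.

R(M1) = exp(−0.0000661 × 1000) = 0.936037
R(M2) = exp(−0.000126 × 1000) = 0.881615
R(M3) = exp(−0.000132 × 1000) = 0.876341
Parallel (M1, M2, and M3): 1 − (1 − 0.936037)(1 − 0.881615)(1 − 0.876341) = 0.9991

0.9991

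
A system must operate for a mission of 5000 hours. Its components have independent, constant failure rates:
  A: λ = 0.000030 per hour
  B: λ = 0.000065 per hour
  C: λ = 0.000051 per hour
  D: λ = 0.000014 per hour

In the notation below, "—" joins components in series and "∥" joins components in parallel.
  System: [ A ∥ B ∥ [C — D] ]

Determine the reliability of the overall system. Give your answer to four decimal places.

0.9893

R(A) = exp(−0.000030 × 5000) = 0.860708
R(B) = exp(−0.000065 × 5000) = 0.722527
R(C) = exp(−0.000051 × 5000) = 0.774916
R(D) = exp(−0.000014 × 5000) = 0.932394
Series (C and D): 0.774916 × 0.932394 = 0.722527
Parallel (A, B, and [0.722527]): 1 − (1 − 0.860708)(1 − 0.722527)(1 − 0.722527) = 0.9893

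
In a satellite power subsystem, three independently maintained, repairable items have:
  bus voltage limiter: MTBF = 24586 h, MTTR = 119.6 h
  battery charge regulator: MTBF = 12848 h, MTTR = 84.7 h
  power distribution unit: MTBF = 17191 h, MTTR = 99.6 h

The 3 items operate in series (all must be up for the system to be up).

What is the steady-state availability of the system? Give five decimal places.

0.98295

A(bus voltage limiter) = MTBF/(MTBF+MTTR) = 24586/(24586+119.6) = 0.995159
A(battery charge regulator) = MTBF/(MTBF+MTTR) = 12848/(12848+84.7) = 0.993451
A(power distribution unit) = MTBF/(MTBF+MTTR) = 17191/(17191+99.6) = 0.994240
Series availability: 0.995159 × 0.993451 × 0.994240 = 0.98295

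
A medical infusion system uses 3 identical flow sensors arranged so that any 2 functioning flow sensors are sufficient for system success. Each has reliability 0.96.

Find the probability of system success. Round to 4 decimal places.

0.9953

R = Σ_{i=2}^{3} C(3,i) p^i (1−p)^{3−i} with p = 0.96
C(3,2)·0.96^2·0.04^1 = 0.110592
C(3,3)·0.96^3·0.04^0 = 0.884736
Sum = 0.9953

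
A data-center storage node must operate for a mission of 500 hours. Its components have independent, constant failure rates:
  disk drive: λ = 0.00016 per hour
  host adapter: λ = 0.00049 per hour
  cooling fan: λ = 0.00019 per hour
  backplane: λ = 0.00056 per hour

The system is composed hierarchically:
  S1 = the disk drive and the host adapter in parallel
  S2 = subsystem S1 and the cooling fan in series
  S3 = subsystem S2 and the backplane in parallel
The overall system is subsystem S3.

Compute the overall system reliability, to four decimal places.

R(disk drive) = exp(−0.00016 × 500) = 0.923116
R(host adapter) = exp(−0.00049 × 500) = 0.782705
R(cooling fan) = exp(−0.00019 × 500) = 0.909373
R(backplane) = exp(−0.00056 × 500) = 0.755784
Parallel (disk drive and host adapter): 1 − (1 − 0.923116)(1 − 0.782705) = 0.983293
Series ([0.983293] and cooling fan): 0.983293 × 0.909373 = 0.894180
Parallel ([0.894180] and backplane): 1 − (1 − 0.894180)(1 − 0.755784) = 0.9742

0.9742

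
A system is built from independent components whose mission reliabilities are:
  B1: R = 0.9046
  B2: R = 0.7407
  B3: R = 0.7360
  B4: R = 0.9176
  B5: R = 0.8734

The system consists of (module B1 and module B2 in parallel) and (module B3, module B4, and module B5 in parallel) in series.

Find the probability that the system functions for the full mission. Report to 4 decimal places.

0.9726

Parallel (B1 and B2): 1 − (1 − 0.904600)(1 − 0.740700) = 0.975263
Parallel (B3, B4, and B5): 1 − (1 − 0.736000)(1 − 0.917600)(1 − 0.873400) = 0.997246
Series ([0.975263] and [0.997246]): 0.975263 × 0.997246 = 0.9726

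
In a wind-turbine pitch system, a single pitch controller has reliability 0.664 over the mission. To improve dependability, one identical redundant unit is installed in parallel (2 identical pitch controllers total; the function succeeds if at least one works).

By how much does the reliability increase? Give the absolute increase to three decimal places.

0.223

R_before = 0.664
R_after = 1 − (1 − 0.664)^2 = 0.887
ΔR = 0.887 − 0.664 = 0.223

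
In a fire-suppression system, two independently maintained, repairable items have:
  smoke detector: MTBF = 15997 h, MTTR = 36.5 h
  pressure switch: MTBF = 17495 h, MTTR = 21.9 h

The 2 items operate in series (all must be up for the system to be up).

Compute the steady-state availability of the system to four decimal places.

0.9965

A(smoke detector) = MTBF/(MTBF+MTTR) = 15997/(15997+36.5) = 0.997724
A(pressure switch) = MTBF/(MTBF+MTTR) = 17495/(17495+21.9) = 0.998750
Series availability: 0.997724 × 0.998750 = 0.9965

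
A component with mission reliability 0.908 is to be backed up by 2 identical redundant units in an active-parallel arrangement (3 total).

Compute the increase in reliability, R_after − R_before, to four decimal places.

0.0912

R_before = 0.908
R_after = 1 − (1 − 0.908)^3 = 0.9992
ΔR = 0.9992 − 0.908 = 0.0912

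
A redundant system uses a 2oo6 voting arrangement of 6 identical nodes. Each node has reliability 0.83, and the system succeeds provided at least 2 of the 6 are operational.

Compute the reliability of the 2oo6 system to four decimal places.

R = Σ_{i=2}^{6} C(6,i) p^i (1−p)^{6−i} with p = 0.83
C(6,2)·0.83^2·0.17^4 = 0.008631
C(6,3)·0.83^3·0.17^3 = 0.056184
C(6,4)·0.83^4·0.17^2 = 0.205732
C(6,5)·0.83^5·0.17^1 = 0.401782
C(6,6)·0.83^6·0.17^0 = 0.326940
Sum = 0.9993

0.9993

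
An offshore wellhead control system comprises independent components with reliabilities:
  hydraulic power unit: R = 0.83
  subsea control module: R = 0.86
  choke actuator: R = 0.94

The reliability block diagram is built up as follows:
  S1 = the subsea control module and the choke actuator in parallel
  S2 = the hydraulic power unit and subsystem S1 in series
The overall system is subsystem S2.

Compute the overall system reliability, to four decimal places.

0.8230

Parallel (subsea control module and choke actuator): 1 − (1 − 0.860000)(1 − 0.940000) = 0.991600
Series (hydraulic power unit and [0.991600]): 0.830000 × 0.991600 = 0.8230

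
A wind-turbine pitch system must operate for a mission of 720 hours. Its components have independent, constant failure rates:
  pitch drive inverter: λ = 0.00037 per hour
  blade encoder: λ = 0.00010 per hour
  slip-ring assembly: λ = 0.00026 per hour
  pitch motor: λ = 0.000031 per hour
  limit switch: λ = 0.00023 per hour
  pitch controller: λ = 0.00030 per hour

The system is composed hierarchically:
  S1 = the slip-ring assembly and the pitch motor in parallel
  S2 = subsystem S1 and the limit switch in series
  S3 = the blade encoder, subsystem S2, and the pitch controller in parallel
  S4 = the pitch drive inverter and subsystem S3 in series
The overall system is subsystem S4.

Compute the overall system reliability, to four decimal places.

R(pitch drive inverter) = exp(−0.00037 × 720) = 0.766133
R(blade encoder) = exp(−0.00010 × 720) = 0.930531
R(slip-ring assembly) = exp(−0.00026 × 720) = 0.829278
R(pitch motor) = exp(−0.000031 × 720) = 0.977927
R(limit switch) = exp(−0.00023 × 720) = 0.847385
R(pitch controller) = exp(−0.00030 × 720) = 0.805735
Parallel (slip-ring assembly and pitch motor): 1 − (1 − 0.829278)(1 − 0.977927) = 0.996232
Series ([0.996232] and limit switch): 0.996232 × 0.847385 = 0.844192
Parallel (blade encoder, [0.844192], and pitch controller): 1 − (1 − 0.930531)(1 − 0.844192)(1 − 0.805735) = 0.997897
Series (pitch drive inverter and [0.997897]): 0.766133 × 0.997897 = 0.7645

0.7645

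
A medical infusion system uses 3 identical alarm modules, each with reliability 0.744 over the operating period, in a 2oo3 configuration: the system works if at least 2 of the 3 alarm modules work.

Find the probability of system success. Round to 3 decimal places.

R = Σ_{i=2}^{3} C(3,i) p^i (1−p)^{3−i} with p = 0.744
C(3,2)·0.744^2·0.256^1 = 0.42512
C(3,3)·0.744^3·0.256^0 = 0.41183
Sum = 0.837

0.837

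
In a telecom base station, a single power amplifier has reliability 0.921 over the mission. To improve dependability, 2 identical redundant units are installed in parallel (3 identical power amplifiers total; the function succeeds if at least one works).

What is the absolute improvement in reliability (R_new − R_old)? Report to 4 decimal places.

R_before = 0.921
R_after = 1 − (1 − 0.921)^3 = 0.9995
ΔR = 0.9995 − 0.921 = 0.0785

0.0785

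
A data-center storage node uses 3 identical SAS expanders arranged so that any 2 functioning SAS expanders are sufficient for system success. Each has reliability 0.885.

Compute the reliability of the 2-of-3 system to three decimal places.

0.963

R = Σ_{i=2}^{3} C(3,i) p^i (1−p)^{3−i} with p = 0.885
C(3,2)·0.885^2·0.115^1 = 0.27021
C(3,3)·0.885^3·0.115^0 = 0.69315
Sum = 0.963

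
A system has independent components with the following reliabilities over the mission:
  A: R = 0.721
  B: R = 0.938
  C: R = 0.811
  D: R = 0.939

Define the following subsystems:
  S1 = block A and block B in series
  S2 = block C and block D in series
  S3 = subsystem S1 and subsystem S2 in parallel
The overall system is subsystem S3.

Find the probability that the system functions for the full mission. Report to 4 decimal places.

0.9228

Series (A and B): 0.721000 × 0.938000 = 0.676298
Series (C and D): 0.811000 × 0.939000 = 0.761529
Parallel ([0.676298] and [0.761529]): 1 − (1 − 0.676298)(1 − 0.761529) = 0.9228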